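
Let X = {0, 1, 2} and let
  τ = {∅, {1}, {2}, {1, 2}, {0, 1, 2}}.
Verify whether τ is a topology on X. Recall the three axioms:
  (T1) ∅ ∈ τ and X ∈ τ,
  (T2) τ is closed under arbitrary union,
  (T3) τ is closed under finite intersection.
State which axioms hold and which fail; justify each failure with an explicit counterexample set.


τ IS a topology on X.

Axiom (T1): ∅ ∈ τ? Yes; X ∈ τ? Yes.
Axiom (T2/T3): check pairwise unions and intersections of members of τ.
All pairwise intersections and unions checked — each lies in τ. Therefore τ satisfies (T1), (T2), (T3): it IS a topology on X.


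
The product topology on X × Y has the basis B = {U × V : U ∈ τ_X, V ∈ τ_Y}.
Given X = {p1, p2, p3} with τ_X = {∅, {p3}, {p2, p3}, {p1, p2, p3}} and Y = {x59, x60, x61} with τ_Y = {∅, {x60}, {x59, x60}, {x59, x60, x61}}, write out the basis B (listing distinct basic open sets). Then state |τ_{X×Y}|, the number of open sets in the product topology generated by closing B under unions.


Basis B = {∅ × ∅, {p3} × {x60}, {p2, p3} × {x60}, {p3} × {x59, x60}, {p1, p2, p3} × {x60}, {p3} × {x59, x60, x61}, {p2, p3} × {x59, x60}, {p1, p2, p3} × {x59, x60}, {p2, p3} × {x59, x60, x61}, {p1, p2, p3} × {x59, x60, x61}}; |τ_{X×Y}| = 20.

Enumerate products U × V with U ∈ τ_X, V ∈ τ_Y (deduplicated):
  ∅ × ∅ = {} (∅)
  {p3} × {x60} = {(p3,x60)}
  {p2, p3} × {x60} = {(p2,x60), (p3,x60)}
  {p3} × {x59, x60} = {(p3,x59), (p3,x60)}
  {p1, p2, p3} × {x60} = {(p1,x60), (p2,x60), (p3,x60)}
  {p3} × {x59, x60, x61} = {(p3,x59), (p3,x60), (p3,x61)}
  {p2, p3} × {x59, x60} = {(p2,x59), (p2,x60), (p3,x59), (p3,x60)}
  {p1, p2, p3} × {x59, x60} = {(p1,x59), (p1,x60), (p2,x59), (p2,x60), (p3,x59), (p3,x60)}
  {p2, p3} × {x59, x60, x61} = {(p2,x59), (p2,x60), (p2,x61), (p3,x59), (p3,x60), (p3,x61)}
  {p1, p2, p3} × {x59, x60, x61} = {(p1,x59), (p1,x60), (p1,x61), (p2,x59), (p2,x60), (p2,x61), (p3,x59), (p3,x60), (p3,x61)}
These 10 distinct sets form the basis B.
Close under arbitrary unions to get τ_{X×Y}; counting gives |τ_{X×Y}| = 20.


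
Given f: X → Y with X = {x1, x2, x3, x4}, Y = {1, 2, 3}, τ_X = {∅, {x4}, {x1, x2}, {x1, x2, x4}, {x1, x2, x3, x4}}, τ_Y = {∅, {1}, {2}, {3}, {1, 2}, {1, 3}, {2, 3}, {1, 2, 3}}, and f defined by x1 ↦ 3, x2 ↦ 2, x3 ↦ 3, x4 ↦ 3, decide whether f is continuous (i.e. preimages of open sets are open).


f is NOT continuous.

Compute f^{-1}(U) for each U ∈ τ_Y:
  U = ∅: f^{-1}(U) = ∅ ∈ τ_X ✓.
  U = {1}: f^{-1}(U) = ∅ ∈ τ_X ✓.
  U = {2}: f^{-1}(U) = {x2} ∉ τ_X ✗.
  U = {3}: f^{-1}(U) = {x1, x3, x4} ∉ τ_X ✗.
  U = {1, 2}: f^{-1}(U) = {x2} ∉ τ_X ✗.
  U = {1, 3}: f^{-1}(U) = {x1, x3, x4} ∉ τ_X ✗.
  U = {2, 3}: f^{-1}(U) = {x1, x2, x3, x4} ∈ τ_X ✓.
  U = {1, 2, 3}: f^{-1}(U) = {x1, x2, x3, x4} ∈ τ_X ✓.
Found U = {2} with f^{-1}(U) = {x2} not in τ_X. Therefore f is NOT continuous.


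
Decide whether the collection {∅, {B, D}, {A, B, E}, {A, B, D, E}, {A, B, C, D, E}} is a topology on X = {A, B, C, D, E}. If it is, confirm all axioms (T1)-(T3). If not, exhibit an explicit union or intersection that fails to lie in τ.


τ is NOT a topology on X.

Axiom (T1): ∅ ∈ τ? Yes; X ∈ τ? Yes.
Axiom (T2/T3): check pairwise unions and intersections of members of τ.
Counterexample for (T3): {B, D} ∩ {A, B, E} = {B} ∉ τ. Therefore τ is NOT a topology.


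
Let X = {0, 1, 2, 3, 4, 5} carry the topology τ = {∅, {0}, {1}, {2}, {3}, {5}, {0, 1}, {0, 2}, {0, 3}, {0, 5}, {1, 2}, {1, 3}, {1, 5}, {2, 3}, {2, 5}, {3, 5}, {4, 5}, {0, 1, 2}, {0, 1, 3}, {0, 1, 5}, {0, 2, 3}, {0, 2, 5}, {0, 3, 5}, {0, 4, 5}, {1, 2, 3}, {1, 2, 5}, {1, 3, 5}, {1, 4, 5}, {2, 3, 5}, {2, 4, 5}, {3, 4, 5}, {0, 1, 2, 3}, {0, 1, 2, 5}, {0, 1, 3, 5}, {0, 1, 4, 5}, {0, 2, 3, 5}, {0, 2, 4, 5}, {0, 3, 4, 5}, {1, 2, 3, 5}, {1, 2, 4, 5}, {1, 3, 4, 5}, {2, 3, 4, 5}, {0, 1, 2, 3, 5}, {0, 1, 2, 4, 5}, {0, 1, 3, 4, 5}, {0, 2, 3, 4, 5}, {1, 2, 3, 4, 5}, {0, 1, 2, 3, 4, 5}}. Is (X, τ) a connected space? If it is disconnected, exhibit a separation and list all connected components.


(X, τ) is disconnected; components = [{0}, {1}, {2}, {3}, {4, 5}].

Find clopen sets (U ∈ τ with X ∖ U ∈ τ):
  U = ∅, X ∖ U = {0, 1, 2, 3, 4, 5} — both open, so U is clopen.
  U = {0}, X ∖ U = {1, 2, 3, 4, 5} — both open, so U is clopen.
  U = {1}, X ∖ U = {0, 2, 3, 4, 5} — both open, so U is clopen.
  U = {2}, X ∖ U = {0, 1, 3, 4, 5} — both open, so U is clopen.
  U = {3}, X ∖ U = {0, 1, 2, 4, 5} — both open, so U is clopen.
  U = {0, 1}, X ∖ U = {2, 3, 4, 5} — both open, so U is clopen.
  U = {0, 2}, X ∖ U = {1, 3, 4, 5} — both open, so U is clopen.
  U = {0, 3}, X ∖ U = {1, 2, 4, 5} — both open, so U is clopen.
  U = {1, 2}, X ∖ U = {0, 3, 4, 5} — both open, so U is clopen.
  U = {1, 3}, X ∖ U = {0, 2, 4, 5} — both open, so U is clopen.
  U = {2, 3}, X ∖ U = {0, 1, 4, 5} — both open, so U is clopen.
  U = {4, 5}, X ∖ U = {0, 1, 2, 3} — both open, so U is clopen.
  U = {0, 1, 2}, X ∖ U = {3, 4, 5} — both open, so U is clopen.
  U = {0, 1, 3}, X ∖ U = {2, 4, 5} — both open, so U is clopen.
  U = {0, 2, 3}, X ∖ U = {1, 4, 5} — both open, so U is clopen.
  U = {0, 4, 5}, X ∖ U = {1, 2, 3} — both open, so U is clopen.
  U = {1, 2, 3}, X ∖ U = {0, 4, 5} — both open, so U is clopen.
  U = {1, 4, 5}, X ∖ U = {0, 2, 3} — both open, so U is clopen.
  U = {2, 4, 5}, X ∖ U = {0, 1, 3} — both open, so U is clopen.
  U = {3, 4, 5}, X ∖ U = {0, 1, 2} — both open, so U is clopen.
  U = {0, 1, 2, 3}, X ∖ U = {4, 5} — both open, so U is clopen.
  U = {0, 1, 4, 5}, X ∖ U = {2, 3} — both open, so U is clopen.
  U = {0, 2, 4, 5}, X ∖ U = {1, 3} — both open, so U is clopen.
  U = {0, 3, 4, 5}, X ∖ U = {1, 2} — both open, so U is clopen.
  U = {1, 2, 4, 5}, X ∖ U = {0, 3} — both open, so U is clopen.
  U = {1, 3, 4, 5}, X ∖ U = {0, 2} — both open, so U is clopen.
  U = {2, 3, 4, 5}, X ∖ U = {0, 1} — both open, so U is clopen.
  U = {0, 1, 2, 4, 5}, X ∖ U = {3} — both open, so U is clopen.
  U = {0, 1, 3, 4, 5}, X ∖ U = {2} — both open, so U is clopen.
  U = {0, 2, 3, 4, 5}, X ∖ U = {1} — both open, so U is clopen.
  U = {1, 2, 3, 4, 5}, X ∖ U = {0} — both open, so U is clopen.
  U = {0, 1, 2, 3, 4, 5}, X ∖ U = ∅ — both open, so U is clopen.
Nontrivial clopen(s) exist: e.g. {2, 3}. So (X, τ) is disconnected.
Compute connected components by grouping points that agree on all clopens:
  component: {0}
  component: {1}
  component: {2}
  component: {3}
  component: {4, 5}


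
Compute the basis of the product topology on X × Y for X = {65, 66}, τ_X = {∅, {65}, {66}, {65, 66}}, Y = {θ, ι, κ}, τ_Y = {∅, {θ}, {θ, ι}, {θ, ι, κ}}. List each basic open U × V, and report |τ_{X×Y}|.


Basis B = {∅ × ∅, {65} × {θ}, {66} × {θ}, {65} × {θ, ι}, {65, 66} × {θ}, {66} × {θ, ι}, {65} × {θ, ι, κ}, {66} × {θ, ι, κ}, {65, 66} × {θ, ι}, {65, 66} × {θ, ι, κ}}; |τ_{X×Y}| = 16.

Enumerate products U × V with U ∈ τ_X, V ∈ τ_Y (deduplicated):
  ∅ × ∅ = {} (∅)
  {65} × {θ} = {(65,θ)}
  {66} × {θ} = {(66,θ)}
  {65} × {θ, ι} = {(65,θ), (65,ι)}
  {65, 66} × {θ} = {(65,θ), (66,θ)}
  {66} × {θ, ι} = {(66,θ), (66,ι)}
  {65} × {θ, ι, κ} = {(65,θ), (65,ι), (65,κ)}
  {66} × {θ, ι, κ} = {(66,θ), (66,ι), (66,κ)}
  {65, 66} × {θ, ι} = {(65,θ), (65,ι), (66,θ), (66,ι)}
  {65, 66} × {θ, ι, κ} = {(65,θ), (65,ι), (65,κ), (66,θ), (66,ι), (66,κ)}
These 10 distinct sets form the basis B.
Close under arbitrary unions to get τ_{X×Y}; counting gives |τ_{X×Y}| = 16.


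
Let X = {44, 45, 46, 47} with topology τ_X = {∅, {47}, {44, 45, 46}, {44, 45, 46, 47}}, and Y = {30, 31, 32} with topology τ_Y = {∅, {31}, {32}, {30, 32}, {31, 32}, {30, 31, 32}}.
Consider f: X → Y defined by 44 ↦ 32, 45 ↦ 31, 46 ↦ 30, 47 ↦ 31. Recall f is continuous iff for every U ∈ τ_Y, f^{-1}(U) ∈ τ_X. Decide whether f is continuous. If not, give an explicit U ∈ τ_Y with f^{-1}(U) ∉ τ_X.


f is NOT continuous.

Compute f^{-1}(U) for each U ∈ τ_Y:
  U = ∅: f^{-1}(U) = ∅ ∈ τ_X ✓.
  U = {31}: f^{-1}(U) = {45, 47} ∉ τ_X ✗.
  U = {32}: f^{-1}(U) = {44} ∉ τ_X ✗.
  U = {30, 32}: f^{-1}(U) = {44, 46} ∉ τ_X ✗.
  U = {31, 32}: f^{-1}(U) = {44, 45, 47} ∉ τ_X ✗.
  U = {30, 31, 32}: f^{-1}(U) = {44, 45, 46, 47} ∈ τ_X ✓.
Found U = {31} with f^{-1}(U) = {45, 47} not in τ_X. Therefore f is NOT continuous.


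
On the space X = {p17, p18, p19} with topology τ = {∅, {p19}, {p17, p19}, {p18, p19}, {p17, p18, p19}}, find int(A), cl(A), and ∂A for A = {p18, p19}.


int(A) = {p18, p19}, cl(A) = {p17, p18, p19}, ∂A = {p17}.

Closed sets in (X, τ) are complements of opens:
  closed(X, τ) = {∅, {p17}, {p18}, {p17, p18}, {p17, p18, p19}}.
int(A) = ⋃ {U ∈ τ : U ⊆ A}. Opens contained in A: ∅, {p19}, {p18, p19}.
Taking the union of these: int(A) = {p18, p19}.
cl(A) = ⋂ {C closed : A ⊆ C}. Closed sets containing A: {p17, p18, p19}.
Intersecting these: cl(A) = {p17, p18, p19}.
∂A = cl(A) ∖ int(A) = {p17, p18, p19} ∖ {p18, p19} = {p17}.


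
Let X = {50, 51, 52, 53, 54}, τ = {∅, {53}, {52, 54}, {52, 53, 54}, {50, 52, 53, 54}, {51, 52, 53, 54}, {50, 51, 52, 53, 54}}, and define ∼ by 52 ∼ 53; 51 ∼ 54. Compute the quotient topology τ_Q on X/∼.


X/∼ = {[50], [51=54], [52=53]}; |τ_Q| = 3.

Equivalence classes: [50], [51=54], [52=53].
Quotient map π: X → X/∼ sends 50 ↦ [50], 51 ↦ [51=54], 52 ↦ [52=53], 53 ↦ [52=53], 54 ↦ [51=54].
For each subset V ⊆ X/∼, compute π^{-1}(V) ⊆ X and check whether π^{-1}(V) ∈ τ. V is open in τ_Q iff π^{-1}(V) ∈ τ.
  V = {}: π^{-1}(V) = ∅ ∈ τ ✓.
  V = {[50]}: π^{-1}(V) = {50} ∉ τ ✗.
  V = {[51=54]}: π^{-1}(V) = {51, 54} ∉ τ ✗.
  V = {[50], [51=54]}: π^{-1}(V) = {50, 51, 54} ∉ τ ✗.
  V = {[52=53]}: π^{-1}(V) = {52, 53} ∉ τ ✗.
  V = {[50], [52=53]}: π^{-1}(V) = {50, 52, 53} ∉ τ ✗.
  V = {[51=54], [52=53]}: π^{-1}(V) = {51, 52, 53, 54} ∈ τ ✓.
  V = {[50], [51=54], [52=53]}: π^{-1}(V) = {50, 51, 52, 53, 54} ∈ τ ✓.
Open sets in the quotient: τ_Q = {{}, {[51=54], [52=53]}, {[50], [51=54], [52=53]}} (3 elements).


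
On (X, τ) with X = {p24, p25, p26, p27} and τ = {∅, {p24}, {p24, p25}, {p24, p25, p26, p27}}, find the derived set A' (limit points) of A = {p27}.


A' = {p26}

For each x ∈ X, list the open sets U ∈ τ with x ∈ U, then check whether U ∩ (A ∖ {x}) ≠ ∅ for every such U.
  x = p24: open {p24} ∋ x has {p24} ∩ (A ∖ {p24}) = ∅, so x is NOT a limit point.
  x = p25: open {p24, p25} ∋ x has {p24, p25} ∩ (A ∖ {p25}) = ∅, so x is NOT a limit point.
  x = p26: opens ∋ x are {p24, p25, p26, p27}; each meets A ∖ {p26}, so x IS a limit point.
  x = p27: open {p24, p25, p26, p27} ∋ x has {p24, p25, p26, p27} ∩ (A ∖ {p27}) = ∅, so x is NOT a limit point.
Collecting: A' = {p26}.


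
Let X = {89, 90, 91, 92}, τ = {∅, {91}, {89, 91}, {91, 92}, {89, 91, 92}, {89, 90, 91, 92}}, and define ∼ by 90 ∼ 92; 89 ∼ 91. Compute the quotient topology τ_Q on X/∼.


X/∼ = {[89=91], [90=92]}; |τ_Q| = 3.

Equivalence classes: [89=91], [90=92].
Quotient map π: X → X/∼ sends 89 ↦ [89=91], 90 ↦ [90=92], 91 ↦ [89=91], 92 ↦ [90=92].
For each subset V ⊆ X/∼, compute π^{-1}(V) ⊆ X and check whether π^{-1}(V) ∈ τ. V is open in τ_Q iff π^{-1}(V) ∈ τ.
  V = {}: π^{-1}(V) = ∅ ∈ τ ✓.
  V = {[89=91]}: π^{-1}(V) = {89, 91} ∈ τ ✓.
  V = {[90=92]}: π^{-1}(V) = {90, 92} ∉ τ ✗.
  V = {[89=91], [90=92]}: π^{-1}(V) = {89, 90, 91, 92} ∈ τ ✓.
Open sets in the quotient: τ_Q = {{}, {[89=91]}, {[89=91], [90=92]}} (3 elements).


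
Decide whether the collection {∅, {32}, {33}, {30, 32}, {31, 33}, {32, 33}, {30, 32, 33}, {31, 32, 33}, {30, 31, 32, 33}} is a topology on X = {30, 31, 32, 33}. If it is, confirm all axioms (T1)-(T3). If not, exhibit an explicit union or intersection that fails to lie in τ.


τ IS a topology on X.

Axiom (T1): ∅ ∈ τ? Yes; X ∈ τ? Yes.
Axiom (T2/T3): check pairwise unions and intersections of members of τ.
All pairwise intersections and unions checked — each lies in τ. Therefore τ satisfies (T1), (T2), (T3): it IS a topology on X.


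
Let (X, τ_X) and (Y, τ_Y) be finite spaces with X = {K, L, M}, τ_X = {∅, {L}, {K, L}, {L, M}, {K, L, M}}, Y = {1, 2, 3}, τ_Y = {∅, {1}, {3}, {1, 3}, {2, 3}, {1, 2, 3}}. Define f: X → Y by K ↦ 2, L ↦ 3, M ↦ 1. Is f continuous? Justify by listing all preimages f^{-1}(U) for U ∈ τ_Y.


f is NOT continuous.

Compute f^{-1}(U) for each U ∈ τ_Y:
  U = ∅: f^{-1}(U) = ∅ ∈ τ_X ✓.
  U = {1}: f^{-1}(U) = {M} ∉ τ_X ✗.
  U = {3}: f^{-1}(U) = {L} ∈ τ_X ✓.
  U = {1, 3}: f^{-1}(U) = {L, M} ∈ τ_X ✓.
  U = {2, 3}: f^{-1}(U) = {K, L} ∈ τ_X ✓.
  U = {1, 2, 3}: f^{-1}(U) = {K, L, M} ∈ τ_X ✓.
Found U = {1} with f^{-1}(U) = {M} not in τ_X. Therefore f is NOT continuous.


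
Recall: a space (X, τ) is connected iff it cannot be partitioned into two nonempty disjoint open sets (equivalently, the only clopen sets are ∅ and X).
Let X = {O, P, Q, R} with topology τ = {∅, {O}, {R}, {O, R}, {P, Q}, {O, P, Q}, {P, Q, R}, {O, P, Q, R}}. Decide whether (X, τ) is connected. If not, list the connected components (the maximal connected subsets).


(X, τ) is disconnected; components = [{O}, {R}, {P, Q}].

Find clopen sets (U ∈ τ with X ∖ U ∈ τ):
  U = ∅, X ∖ U = {O, P, Q, R} — both open, so U is clopen.
  U = {O}, X ∖ U = {P, Q, R} — both open, so U is clopen.
  U = {R}, X ∖ U = {O, P, Q} — both open, so U is clopen.
  U = {O, R}, X ∖ U = {P, Q} — both open, so U is clopen.
  U = {P, Q}, X ∖ U = {O, R} — both open, so U is clopen.
  U = {O, P, Q}, X ∖ U = {R} — both open, so U is clopen.
  U = {P, Q, R}, X ∖ U = {O} — both open, so U is clopen.
  U = {O, P, Q, R}, X ∖ U = ∅ — both open, so U is clopen.
Nontrivial clopen(s) exist: e.g. {P, Q, R}. So (X, τ) is disconnected.
Compute connected components by grouping points that agree on all clopens:
  component: {O}
  component: {R}
  component: {P, Q}


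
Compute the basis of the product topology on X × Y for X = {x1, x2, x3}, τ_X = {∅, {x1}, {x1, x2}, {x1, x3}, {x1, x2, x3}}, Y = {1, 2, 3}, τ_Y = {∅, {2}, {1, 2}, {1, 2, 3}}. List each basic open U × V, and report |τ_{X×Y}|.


Basis B = {∅ × ∅, {x1} × {2}, {x1} × {1, 2}, {x1, x2} × {2}, {x1, x3} × {2}, {x1} × {1, 2, 3}, {x1, x2, x3} × {2}, {x1, x2} × {1, 2}, {x1, x3} × {1, 2}, {x1, x2} × {1, 2, 3}, {x1, x3} × {1, 2, 3}, {x1, x2, x3} × {1, 2}, {x1, x2, x3} × {1, 2, 3}}; |τ_{X×Y}| = 30.

Enumerate products U × V with U ∈ τ_X, V ∈ τ_Y (deduplicated):
  ∅ × ∅ = {} (∅)
  {x1} × {2} = {(x1,2)}
  {x1} × {1, 2} = {(x1,1), (x1,2)}
  {x1, x2} × {2} = {(x1,2), (x2,2)}
  {x1, x3} × {2} = {(x1,2), (x3,2)}
  {x1} × {1, 2, 3} = {(x1,1), (x1,2), (x1,3)}
  {x1, x2, x3} × {2} = {(x1,2), (x2,2), (x3,2)}
  {x1, x2} × {1, 2} = {(x1,1), (x1,2), (x2,1), (x2,2)}
  {x1, x3} × {1, 2} = {(x1,1), (x1,2), (x3,1), (x3,2)}
  {x1, x2} × {1, 2, 3} = {(x1,1), (x1,2), (x1,3), (x2,1), (x2,2), (x2,3)}
  {x1, x3} × {1, 2, 3} = {(x1,1), (x1,2), (x1,3), (x3,1), (x3,2), (x3,3)}
  {x1, x2, x3} × {1, 2} = {(x1,1), (x1,2), (x2,1), (x2,2), (x3,1), (x3,2)}
  {x1, x2, x3} × {1, 2, 3} = {(x1,1), (x1,2), (x1,3), (x2,1), (x2,2), (x2,3), (x3,1), (x3,2), (x3,3)}
These 13 distinct sets form the basis B.
Close under arbitrary unions to get τ_{X×Y}; counting gives |τ_{X×Y}| = 30.


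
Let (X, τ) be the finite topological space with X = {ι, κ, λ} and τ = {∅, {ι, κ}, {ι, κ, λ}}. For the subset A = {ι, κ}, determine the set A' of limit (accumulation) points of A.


A' = {ι, κ, λ}

For each x ∈ X, list the open sets U ∈ τ with x ∈ U, then check whether U ∩ (A ∖ {x}) ≠ ∅ for every such U.
  x = ι: opens ∋ x are {ι, κ}, {ι, κ, λ}; each meets A ∖ {ι}, so x IS a limit point.
  x = κ: opens ∋ x are {ι, κ}, {ι, κ, λ}; each meets A ∖ {κ}, so x IS a limit point.
  x = λ: opens ∋ x are {ι, κ, λ}; each meets A ∖ {λ}, so x IS a limit point.
Collecting: A' = {ι, κ, λ}.


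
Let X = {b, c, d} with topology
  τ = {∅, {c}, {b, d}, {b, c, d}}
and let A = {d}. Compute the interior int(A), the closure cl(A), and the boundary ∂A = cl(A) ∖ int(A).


int(A) = ∅, cl(A) = {b, d}, ∂A = {b, d}.

Closed sets in (X, τ) are complements of opens:
  closed(X, τ) = {∅, {c}, {b, d}, {b, c, d}}.
int(A) = ⋃ {U ∈ τ : U ⊆ A}. Opens contained in A: ∅.
Taking the union of these: int(A) = ∅.
cl(A) = ⋂ {C closed : A ⊆ C}. Closed sets containing A: {b, d}, {b, c, d}.
Intersecting these: cl(A) = {b, d}.
∂A = cl(A) ∖ int(A) = {b, d} ∖ ∅ = {b, d}.


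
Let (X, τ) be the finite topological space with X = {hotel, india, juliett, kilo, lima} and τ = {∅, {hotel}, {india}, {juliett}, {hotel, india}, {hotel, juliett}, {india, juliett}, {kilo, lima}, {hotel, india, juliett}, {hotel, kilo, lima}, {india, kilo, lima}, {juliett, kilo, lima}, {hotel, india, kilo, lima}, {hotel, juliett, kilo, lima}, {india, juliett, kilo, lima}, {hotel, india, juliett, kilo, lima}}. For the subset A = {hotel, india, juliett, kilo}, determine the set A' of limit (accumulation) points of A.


A' = {lima}

For each x ∈ X, list the open sets U ∈ τ with x ∈ U, then check whether U ∩ (A ∖ {x}) ≠ ∅ for every such U.
  x = hotel: open {hotel} ∋ x has {hotel} ∩ (A ∖ {hotel}) = ∅, so x is NOT a limit point.
  x = india: open {india} ∋ x has {india} ∩ (A ∖ {india}) = ∅, so x is NOT a limit point.
  x = juliett: open {juliett} ∋ x has {juliett} ∩ (A ∖ {juliett}) = ∅, so x is NOT a limit point.
  x = kilo: open {kilo, lima} ∋ x has {kilo, lima} ∩ (A ∖ {kilo}) = ∅, so x is NOT a limit point.
  x = lima: opens ∋ x are {kilo, lima}, {hotel, kilo, lima}, {india, kilo, lima}, {juliett, kilo, lima}, {hotel, india, kilo, lima}, {hotel, juliett, kilo, lima}, {india, juliett, kilo, lima}, {hotel, india, juliett, kilo, lima}; each meets A ∖ {lima}, so x IS a limit point.
Collecting: A' = {lima}.


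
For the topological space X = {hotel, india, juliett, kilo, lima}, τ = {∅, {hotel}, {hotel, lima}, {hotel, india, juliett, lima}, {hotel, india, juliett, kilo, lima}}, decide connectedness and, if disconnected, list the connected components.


(X, τ) is connected.

Find clopen sets (U ∈ τ with X ∖ U ∈ τ):
  U = ∅, X ∖ U = {hotel, india, juliett, kilo, lima} — both open, so U is clopen.
  U = {hotel, india, juliett, kilo, lima}, X ∖ U = ∅ — both open, so U is clopen.
Only trivial clopens (∅ and X) exist, so (X, τ) is connected.
Compute connected components by grouping points that agree on all clopens:
  component: {hotel, india, juliett, kilo, lima}


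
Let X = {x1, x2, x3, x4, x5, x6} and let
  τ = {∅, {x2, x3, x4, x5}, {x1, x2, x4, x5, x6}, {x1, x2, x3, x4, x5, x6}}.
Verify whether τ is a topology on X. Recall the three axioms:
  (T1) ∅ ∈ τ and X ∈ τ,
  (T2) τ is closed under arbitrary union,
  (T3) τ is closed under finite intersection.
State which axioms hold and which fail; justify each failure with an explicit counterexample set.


τ is NOT a topology on X.

Axiom (T1): ∅ ∈ τ? Yes; X ∈ τ? Yes.
Axiom (T2/T3): check pairwise unions and intersections of members of τ.
Counterexample for (T3): {x2, x3, x4, x5} ∩ {x1, x2, x4, x5, x6} = {x2, x4, x5} ∉ τ. Therefore τ is NOT a topology.


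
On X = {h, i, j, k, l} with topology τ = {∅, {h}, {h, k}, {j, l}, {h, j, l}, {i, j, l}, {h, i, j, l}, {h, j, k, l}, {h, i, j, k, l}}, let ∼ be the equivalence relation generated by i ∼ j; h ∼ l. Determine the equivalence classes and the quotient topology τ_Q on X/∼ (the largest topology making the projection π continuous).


X/∼ = {[h=l], [i=j], [k]}; |τ_Q| = 3.

Equivalence classes: [h=l], [i=j], [k].
Quotient map π: X → X/∼ sends h ↦ [h=l], i ↦ [i=j], j ↦ [i=j], k ↦ [k], l ↦ [h=l].
For each subset V ⊆ X/∼, compute π^{-1}(V) ⊆ X and check whether π^{-1}(V) ∈ τ. V is open in τ_Q iff π^{-1}(V) ∈ τ.
  V = {}: π^{-1}(V) = ∅ ∈ τ ✓.
  V = {[h=l]}: π^{-1}(V) = {h, l} ∉ τ ✗.
  V = {[i=j]}: π^{-1}(V) = {i, j} ∉ τ ✗.
  V = {[h=l], [i=j]}: π^{-1}(V) = {h, i, j, l} ∈ τ ✓.
  V = {[k]}: π^{-1}(V) = {k} ∉ τ ✗.
  V = {[h=l], [k]}: π^{-1}(V) = {h, k, l} ∉ τ ✗.
  V = {[i=j], [k]}: π^{-1}(V) = {i, j, k} ∉ τ ✗.
  V = {[h=l], [i=j], [k]}: π^{-1}(V) = {h, i, j, k, l} ∈ τ ✓.
Open sets in the quotient: τ_Q = {{}, {[h=l], [i=j]}, {[h=l], [i=j], [k]}} (3 elements).


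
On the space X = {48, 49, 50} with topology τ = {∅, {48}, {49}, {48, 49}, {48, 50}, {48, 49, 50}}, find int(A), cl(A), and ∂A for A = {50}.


int(A) = ∅, cl(A) = {50}, ∂A = {50}.

Closed sets in (X, τ) are complements of opens:
  closed(X, τ) = {∅, {49}, {50}, {48, 50}, {49, 50}, {48, 49, 50}}.
int(A) = ⋃ {U ∈ τ : U ⊆ A}. Opens contained in A: ∅.
Taking the union of these: int(A) = ∅.
cl(A) = ⋂ {C closed : A ⊆ C}. Closed sets containing A: {50}, {48, 50}, {49, 50}, {48, 49, 50}.
Intersecting these: cl(A) = {50}.
∂A = cl(A) ∖ int(A) = {50} ∖ ∅ = {50}.


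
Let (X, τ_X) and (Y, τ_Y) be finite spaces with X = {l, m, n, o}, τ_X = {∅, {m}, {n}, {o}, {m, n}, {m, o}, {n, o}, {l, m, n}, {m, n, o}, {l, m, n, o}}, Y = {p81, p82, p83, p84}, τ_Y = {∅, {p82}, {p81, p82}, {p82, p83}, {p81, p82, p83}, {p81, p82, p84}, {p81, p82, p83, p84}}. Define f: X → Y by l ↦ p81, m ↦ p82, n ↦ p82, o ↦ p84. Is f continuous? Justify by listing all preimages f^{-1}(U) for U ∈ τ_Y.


f IS continuous.

Compute f^{-1}(U) for each U ∈ τ_Y:
  U = ∅: f^{-1}(U) = ∅ ∈ τ_X ✓.
  U = {p82}: f^{-1}(U) = {m, n} ∈ τ_X ✓.
  U = {p81, p82}: f^{-1}(U) = {l, m, n} ∈ τ_X ✓.
  U = {p82, p83}: f^{-1}(U) = {m, n} ∈ τ_X ✓.
  U = {p81, p82, p83}: f^{-1}(U) = {l, m, n} ∈ τ_X ✓.
  U = {p81, p82, p84}: f^{-1}(U) = {l, m, n, o} ∈ τ_X ✓.
  U = {p81, p82, p83, p84}: f^{-1}(U) = {l, m, n, o} ∈ τ_X ✓.
Every preimage lies in τ_X, so f IS continuous.


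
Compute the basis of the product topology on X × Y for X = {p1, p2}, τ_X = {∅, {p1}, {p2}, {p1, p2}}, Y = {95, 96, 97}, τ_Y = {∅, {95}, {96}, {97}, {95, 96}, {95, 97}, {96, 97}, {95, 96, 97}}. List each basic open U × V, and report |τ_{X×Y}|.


Basis B = {∅ × ∅, {p1} × {95}, {p1} × {96}, {p1} × {97}, {p2} × {95}, {p2} × {96}, {p2} × {97}, {p1} × {95, 96}, {p1} × {95, 97}, {p1, p2} × {95}, {p1} × {96, 97}, {p1, p2} × {96}, {p1, p2} × {97}, {p2} × {95, 96}, {p2} × {95, 97}, {p2} × {96, 97}, {p1} × {95, 96, 97}, {p2} × {95, 96, 97}, {p1, p2} × {95, 96}, {p1, p2} × {95, 97}, {p1, p2} × {96, 97}, {p1, p2} × {95, 96, 97}}; |τ_{X×Y}| = 64.

Enumerate products U × V with U ∈ τ_X, V ∈ τ_Y (deduplicated):
  ∅ × ∅ = {} (∅)
  {p1} × {95} = {(p1,95)}
  {p1} × {96} = {(p1,96)}
  {p1} × {97} = {(p1,97)}
  {p2} × {95} = {(p2,95)}
  {p2} × {96} = {(p2,96)}
  {p2} × {97} = {(p2,97)}
  {p1} × {95, 96} = {(p1,95), (p1,96)}
  {p1} × {95, 97} = {(p1,95), (p1,97)}
  {p1, p2} × {95} = {(p1,95), (p2,95)}
  {p1} × {96, 97} = {(p1,96), (p1,97)}
  {p1, p2} × {96} = {(p1,96), (p2,96)}
  {p1, p2} × {97} = {(p1,97), (p2,97)}
  {p2} × {95, 96} = {(p2,95), (p2,96)}
  {p2} × {95, 97} = {(p2,95), (p2,97)}
  {p2} × {96, 97} = {(p2,96), (p2,97)}
  {p1} × {95, 96, 97} = {(p1,95), (p1,96), (p1,97)}
  {p2} × {95, 96, 97} = {(p2,95), (p2,96), (p2,97)}
  {p1, p2} × {95, 96} = {(p1,95), (p1,96), (p2,95), (p2,96)}
  {p1, p2} × {95, 97} = {(p1,95), (p1,97), (p2,95), (p2,97)}
  {p1, p2} × {96, 97} = {(p1,96), (p1,97), (p2,96), (p2,97)}
  {p1, p2} × {95, 96, 97} = {(p1,95), (p1,96), (p1,97), (p2,95), (p2,96), (p2,97)}
These 22 distinct sets form the basis B.
Close under arbitrary unions to get τ_{X×Y}; counting gives |τ_{X×Y}| = 64.


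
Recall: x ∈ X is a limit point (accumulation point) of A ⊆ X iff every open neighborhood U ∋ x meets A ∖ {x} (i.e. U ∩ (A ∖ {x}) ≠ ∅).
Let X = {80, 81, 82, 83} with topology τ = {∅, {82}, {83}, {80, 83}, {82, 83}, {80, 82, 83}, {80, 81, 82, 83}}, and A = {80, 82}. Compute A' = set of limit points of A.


A' = {81}

For each x ∈ X, list the open sets U ∈ τ with x ∈ U, then check whether U ∩ (A ∖ {x}) ≠ ∅ for every such U.
  x = 80: open {80, 83} ∋ x has {80, 83} ∩ (A ∖ {80}) = ∅, so x is NOT a limit point.
  x = 81: opens ∋ x are {80, 81, 82, 83}; each meets A ∖ {81}, so x IS a limit point.
  x = 82: open {82} ∋ x has {82} ∩ (A ∖ {82}) = ∅, so x is NOT a limit point.
  x = 83: open {83} ∋ x has {83} ∩ (A ∖ {83}) = ∅, so x is NOT a limit point.
Collecting: A' = {81}.


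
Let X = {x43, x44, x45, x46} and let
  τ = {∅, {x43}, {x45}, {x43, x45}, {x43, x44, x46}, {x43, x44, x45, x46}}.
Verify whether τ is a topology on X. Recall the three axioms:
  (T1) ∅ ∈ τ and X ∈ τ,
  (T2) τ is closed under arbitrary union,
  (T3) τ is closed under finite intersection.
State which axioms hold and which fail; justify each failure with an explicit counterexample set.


τ IS a topology on X.

Axiom (T1): ∅ ∈ τ? Yes; X ∈ τ? Yes.
Axiom (T2/T3): check pairwise unions and intersections of members of τ.
All pairwise intersections and unions checked — each lies in τ. Therefore τ satisfies (T1), (T2), (T3): it IS a topology on X.


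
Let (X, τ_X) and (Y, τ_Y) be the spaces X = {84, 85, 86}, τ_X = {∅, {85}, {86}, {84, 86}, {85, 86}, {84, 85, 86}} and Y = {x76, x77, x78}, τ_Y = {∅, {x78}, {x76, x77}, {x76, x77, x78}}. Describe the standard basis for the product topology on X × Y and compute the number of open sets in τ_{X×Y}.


Basis B = {∅ × ∅, {85} × {x78}, {86} × {x78}, {84, 86} × {x78}, {85} × {x76, x77}, {85, 86} × {x78}, {86} × {x76, x77}, {84, 85, 86} × {x78}, {85} × {x76, x77, x78}, {86} × {x76, x77, x78}, {84, 86} × {x76, x77}, {85, 86} × {x76, x77}, {84, 86} × {x76, x77, x78}, {84, 85, 86} × {x76, x77}, {85, 86} × {x76, x77, x78}, {84, 85, 86} × {x76, x77, x78}}; |τ_{X×Y}| = 36.

Enumerate products U × V with U ∈ τ_X, V ∈ τ_Y (deduplicated):
  ∅ × ∅ = {} (∅)
  {85} × {x78} = {(85,x78)}
  {86} × {x78} = {(86,x78)}
  {84, 86} × {x78} = {(84,x78), (86,x78)}
  {85} × {x76, x77} = {(85,x76), (85,x77)}
  {85, 86} × {x78} = {(85,x78), (86,x78)}
  {86} × {x76, x77} = {(86,x76), (86,x77)}
  {84, 85, 86} × {x78} = {(84,x78), (85,x78), (86,x78)}
  {85} × {x76, x77, x78} = {(85,x76), (85,x77), (85,x78)}
  {86} × {x76, x77, x78} = {(86,x76), (86,x77), (86,x78)}
  {84, 86} × {x76, x77} = {(84,x76), (84,x77), (86,x76), (86,x77)}
  {85, 86} × {x76, x77} = {(85,x76), (85,x77), (86,x76), (86,x77)}
  {84, 86} × {x76, x77, x78} = {(84,x76), (84,x77), (84,x78), (86,x76), (86,x77), (86,x78)}
  {84, 85, 86} × {x76, x77} = {(84,x76), (84,x77), (85,x76), (85,x77), (86,x76), (86,x77)}
  {85, 86} × {x76, x77, x78} = {(85,x76), (85,x77), (85,x78), (86,x76), (86,x77), (86,x78)}
  {84, 85, 86} × {x76, x77, x78} = {(84,x76), (84,x77), (84,x78), (85,x76), (85,x77), (85,x78), (86,x76), (86,x77), (86,x78)}
These 16 distinct sets form the basis B.
Close under arbitrary unions to get τ_{X×Y}; counting gives |τ_{X×Y}| = 36.


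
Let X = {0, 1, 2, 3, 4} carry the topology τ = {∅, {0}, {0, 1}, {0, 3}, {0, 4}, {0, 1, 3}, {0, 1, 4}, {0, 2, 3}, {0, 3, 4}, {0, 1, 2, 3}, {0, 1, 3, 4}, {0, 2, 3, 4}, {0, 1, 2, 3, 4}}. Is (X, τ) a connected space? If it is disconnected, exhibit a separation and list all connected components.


(X, τ) is connected.

Find clopen sets (U ∈ τ with X ∖ U ∈ τ):
  U = ∅, X ∖ U = {0, 1, 2, 3, 4} — both open, so U is clopen.
  U = {0, 1, 2, 3, 4}, X ∖ U = ∅ — both open, so U is clopen.
Only trivial clopens (∅ and X) exist, so (X, τ) is connected.
Compute connected components by grouping points that agree on all clopens:
  component: {0, 1, 2, 3, 4}


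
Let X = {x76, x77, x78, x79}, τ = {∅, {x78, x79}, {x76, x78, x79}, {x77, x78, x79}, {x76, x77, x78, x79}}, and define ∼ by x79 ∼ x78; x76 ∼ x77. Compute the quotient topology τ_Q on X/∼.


X/∼ = {[x76=x77], [x78=x79]}; |τ_Q| = 3.

Equivalence classes: [x76=x77], [x78=x79].
Quotient map π: X → X/∼ sends x76 ↦ [x76=x77], x77 ↦ [x76=x77], x78 ↦ [x78=x79], x79 ↦ [x78=x79].
For each subset V ⊆ X/∼, compute π^{-1}(V) ⊆ X and check whether π^{-1}(V) ∈ τ. V is open in τ_Q iff π^{-1}(V) ∈ τ.
  V = {}: π^{-1}(V) = ∅ ∈ τ ✓.
  V = {[x76=x77]}: π^{-1}(V) = {x76, x77} ∉ τ ✗.
  V = {[x78=x79]}: π^{-1}(V) = {x78, x79} ∈ τ ✓.
  V = {[x76=x77], [x78=x79]}: π^{-1}(V) = {x76, x77, x78, x79} ∈ τ ✓.
Open sets in the quotient: τ_Q = {{}, {[x78=x79]}, {[x76=x77], [x78=x79]}} (3 elements).


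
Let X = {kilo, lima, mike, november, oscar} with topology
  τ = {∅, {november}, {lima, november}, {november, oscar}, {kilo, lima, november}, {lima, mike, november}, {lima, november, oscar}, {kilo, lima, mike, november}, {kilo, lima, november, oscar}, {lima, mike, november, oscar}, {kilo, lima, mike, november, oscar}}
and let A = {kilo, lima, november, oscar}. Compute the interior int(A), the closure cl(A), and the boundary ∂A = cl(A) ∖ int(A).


int(A) = {kilo, lima, november, oscar}, cl(A) = {kilo, lima, mike, november, oscar}, ∂A = {mike}.

Closed sets in (X, τ) are complements of opens:
  closed(X, τ) = {∅, {kilo}, {mike}, {oscar}, {kilo, mike}, {kilo, oscar}, {mike, oscar}, {kilo, lima, mike}, {kilo, mike, oscar}, {kilo, lima, mike, oscar}, {kilo, lima, mike, november, oscar}}.
int(A) = ⋃ {U ∈ τ : U ⊆ A}. Opens contained in A: ∅, {november}, {lima, november}, {november, oscar}, {kilo, lima, november}, {lima, november, oscar}, {kilo, lima, november, oscar}.
Taking the union of these: int(A) = {kilo, lima, november, oscar}.
cl(A) = ⋂ {C closed : A ⊆ C}. Closed sets containing A: {kilo, lima, mike, november, oscar}.
Intersecting these: cl(A) = {kilo, lima, mike, november, oscar}.
∂A = cl(A) ∖ int(A) = {kilo, lima, mike, november, oscar} ∖ {kilo, lima, november, oscar} = {mike}.


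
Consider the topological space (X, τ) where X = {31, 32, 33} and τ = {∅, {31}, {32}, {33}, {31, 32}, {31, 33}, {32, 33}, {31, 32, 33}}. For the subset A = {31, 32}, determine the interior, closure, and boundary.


int(A) = {31, 32}, cl(A) = {31, 32}, ∂A = ∅.

Closed sets in (X, τ) are complements of opens:
  closed(X, τ) = {∅, {31}, {32}, {33}, {31, 32}, {31, 33}, {32, 33}, {31, 32, 33}}.
int(A) = ⋃ {U ∈ τ : U ⊆ A}. Opens contained in A: ∅, {31}, {32}, {31, 32}.
Taking the union of these: int(A) = {31, 32}.
cl(A) = ⋂ {C closed : A ⊆ C}. Closed sets containing A: {31, 32}, {31, 32, 33}.
Intersecting these: cl(A) = {31, 32}.
∂A = cl(A) ∖ int(A) = {31, 32} ∖ {31, 32} = ∅.


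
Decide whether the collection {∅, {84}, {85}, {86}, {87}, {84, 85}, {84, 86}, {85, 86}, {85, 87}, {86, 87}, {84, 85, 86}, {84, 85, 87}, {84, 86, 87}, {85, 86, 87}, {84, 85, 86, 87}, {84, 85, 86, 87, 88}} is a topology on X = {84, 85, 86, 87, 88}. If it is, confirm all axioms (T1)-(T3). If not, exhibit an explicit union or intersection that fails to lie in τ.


τ is NOT a topology on X.

Axiom (T1): ∅ ∈ τ? Yes; X ∈ τ? Yes.
Axiom (T2/T3): check pairwise unions and intersections of members of τ.
Counterexample for (T2): {84} ∪ {87} = {84, 87} ∉ τ. Therefore τ is NOT a topology.


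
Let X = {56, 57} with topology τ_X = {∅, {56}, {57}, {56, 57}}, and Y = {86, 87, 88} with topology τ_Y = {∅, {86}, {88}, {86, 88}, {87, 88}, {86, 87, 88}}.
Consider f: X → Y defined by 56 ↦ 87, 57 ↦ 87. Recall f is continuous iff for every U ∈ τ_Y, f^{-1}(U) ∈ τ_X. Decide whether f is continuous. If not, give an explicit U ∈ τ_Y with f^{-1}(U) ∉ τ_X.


f IS continuous.

Compute f^{-1}(U) for each U ∈ τ_Y:
  U = ∅: f^{-1}(U) = ∅ ∈ τ_X ✓.
  U = {86}: f^{-1}(U) = ∅ ∈ τ_X ✓.
  U = {88}: f^{-1}(U) = ∅ ∈ τ_X ✓.
  U = {86, 88}: f^{-1}(U) = ∅ ∈ τ_X ✓.
  U = {87, 88}: f^{-1}(U) = {56, 57} ∈ τ_X ✓.
  U = {86, 87, 88}: f^{-1}(U) = {56, 57} ∈ τ_X ✓.
Every preimage lies in τ_X, so f IS continuous.


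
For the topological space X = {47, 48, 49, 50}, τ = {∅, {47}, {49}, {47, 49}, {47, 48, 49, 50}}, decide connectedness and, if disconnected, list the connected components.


(X, τ) is connected.

Find clopen sets (U ∈ τ with X ∖ U ∈ τ):
  U = ∅, X ∖ U = {47, 48, 49, 50} — both open, so U is clopen.
  U = {47, 48, 49, 50}, X ∖ U = ∅ — both open, so U is clopen.
Only trivial clopens (∅ and X) exist, so (X, τ) is connected.
Compute connected components by grouping points that agree on all clopens:
  component: {47, 48, 49, 50}


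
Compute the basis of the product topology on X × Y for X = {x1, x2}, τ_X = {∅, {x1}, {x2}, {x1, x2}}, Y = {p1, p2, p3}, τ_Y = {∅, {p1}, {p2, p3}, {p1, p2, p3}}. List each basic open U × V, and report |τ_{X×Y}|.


Basis B = {∅ × ∅, {x1} × {p1}, {x2} × {p1}, {x1, x2} × {p1}, {x1} × {p2, p3}, {x2} × {p2, p3}, {x1} × {p1, p2, p3}, {x2} × {p1, p2, p3}, {x1, x2} × {p2, p3}, {x1, x2} × {p1, p2, p3}}; |τ_{X×Y}| = 16.

Enumerate products U × V with U ∈ τ_X, V ∈ τ_Y (deduplicated):
  ∅ × ∅ = {} (∅)
  {x1} × {p1} = {(x1,p1)}
  {x2} × {p1} = {(x2,p1)}
  {x1, x2} × {p1} = {(x1,p1), (x2,p1)}
  {x1} × {p2, p3} = {(x1,p2), (x1,p3)}
  {x2} × {p2, p3} = {(x2,p2), (x2,p3)}
  {x1} × {p1, p2, p3} = {(x1,p1), (x1,p2), (x1,p3)}
  {x2} × {p1, p2, p3} = {(x2,p1), (x2,p2), (x2,p3)}
  {x1, x2} × {p2, p3} = {(x1,p2), (x1,p3), (x2,p2), (x2,p3)}
  {x1, x2} × {p1, p2, p3} = {(x1,p1), (x1,p2), (x1,p3), (x2,p1), (x2,p2), (x2,p3)}
These 10 distinct sets form the basis B.
Close under arbitrary unions to get τ_{X×Y}; counting gives |τ_{X×Y}| = 16.


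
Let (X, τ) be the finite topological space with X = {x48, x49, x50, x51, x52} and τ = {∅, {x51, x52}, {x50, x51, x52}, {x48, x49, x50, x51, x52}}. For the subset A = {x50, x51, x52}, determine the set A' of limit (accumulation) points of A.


A' = {x48, x49, x50, x51, x52}

For each x ∈ X, list the open sets U ∈ τ with x ∈ U, then check whether U ∩ (A ∖ {x}) ≠ ∅ for every such U.
  x = x48: opens ∋ x are {x48, x49, x50, x51, x52}; each meets A ∖ {x48}, so x IS a limit point.
  x = x49: opens ∋ x are {x48, x49, x50, x51, x52}; each meets A ∖ {x49}, so x IS a limit point.
  x = x50: opens ∋ x are {x50, x51, x52}, {x48, x49, x50, x51, x52}; each meets A ∖ {x50}, so x IS a limit point.
  x = x51: opens ∋ x are {x51, x52}, {x50, x51, x52}, {x48, x49, x50, x51, x52}; each meets A ∖ {x51}, so x IS a limit point.
  x = x52: opens ∋ x are {x51, x52}, {x50, x51, x52}, {x48, x49, x50, x51, x52}; each meets A ∖ {x52}, so x IS a limit point.
Collecting: A' = {x48, x49, x50, x51, x52}.


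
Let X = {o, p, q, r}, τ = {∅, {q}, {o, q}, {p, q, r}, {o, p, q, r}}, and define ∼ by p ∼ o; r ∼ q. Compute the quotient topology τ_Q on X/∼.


X/∼ = {[o=p], [q=r]}; |τ_Q| = 2.

Equivalence classes: [o=p], [q=r].
Quotient map π: X → X/∼ sends o ↦ [o=p], p ↦ [o=p], q ↦ [q=r], r ↦ [q=r].
For each subset V ⊆ X/∼, compute π^{-1}(V) ⊆ X and check whether π^{-1}(V) ∈ τ. V is open in τ_Q iff π^{-1}(V) ∈ τ.
  V = {}: π^{-1}(V) = ∅ ∈ τ ✓.
  V = {[o=p]}: π^{-1}(V) = {o, p} ∉ τ ✗.
  V = {[q=r]}: π^{-1}(V) = {q, r} ∉ τ ✗.
  V = {[o=p], [q=r]}: π^{-1}(V) = {o, p, q, r} ∈ τ ✓.
Open sets in the quotient: τ_Q = {{}, {[o=p], [q=r]}} (2 elements).


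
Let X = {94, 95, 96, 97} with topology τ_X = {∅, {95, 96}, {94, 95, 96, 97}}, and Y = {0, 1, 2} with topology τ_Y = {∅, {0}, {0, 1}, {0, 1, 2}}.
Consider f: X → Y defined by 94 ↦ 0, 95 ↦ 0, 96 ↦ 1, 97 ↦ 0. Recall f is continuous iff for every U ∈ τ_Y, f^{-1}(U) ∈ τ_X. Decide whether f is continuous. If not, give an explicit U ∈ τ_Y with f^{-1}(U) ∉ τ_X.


f is NOT continuous.

Compute f^{-1}(U) for each U ∈ τ_Y:
  U = ∅: f^{-1}(U) = ∅ ∈ τ_X ✓.
  U = {0}: f^{-1}(U) = {94, 95, 97} ∉ τ_X ✗.
  U = {0, 1}: f^{-1}(U) = {94, 95, 96, 97} ∈ τ_X ✓.
  U = {0, 1, 2}: f^{-1}(U) = {94, 95, 96, 97} ∈ τ_X ✓.
Found U = {0} with f^{-1}(U) = {94, 95, 97} not in τ_X. Therefore f is NOT continuous.


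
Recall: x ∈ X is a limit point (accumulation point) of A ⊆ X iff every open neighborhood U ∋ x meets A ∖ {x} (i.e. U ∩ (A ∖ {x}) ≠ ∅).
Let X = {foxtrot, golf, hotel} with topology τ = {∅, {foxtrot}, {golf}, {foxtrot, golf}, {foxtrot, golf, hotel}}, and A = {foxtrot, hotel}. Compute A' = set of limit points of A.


A' = {hotel}

For each x ∈ X, list the open sets U ∈ τ with x ∈ U, then check whether U ∩ (A ∖ {x}) ≠ ∅ for every such U.
  x = foxtrot: open {foxtrot} ∋ x has {foxtrot} ∩ (A ∖ {foxtrot}) = ∅, so x is NOT a limit point.
  x = golf: open {golf} ∋ x has {golf} ∩ (A ∖ {golf}) = ∅, so x is NOT a limit point.
  x = hotel: opens ∋ x are {foxtrot, golf, hotel}; each meets A ∖ {hotel}, so x IS a limit point.
Collecting: A' = {hotel}.


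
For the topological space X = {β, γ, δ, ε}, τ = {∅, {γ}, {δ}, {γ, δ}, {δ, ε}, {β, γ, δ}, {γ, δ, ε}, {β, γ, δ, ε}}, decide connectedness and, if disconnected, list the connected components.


(X, τ) is connected.

Find clopen sets (U ∈ τ with X ∖ U ∈ τ):
  U = ∅, X ∖ U = {β, γ, δ, ε} — both open, so U is clopen.
  U = {β, γ, δ, ε}, X ∖ U = ∅ — both open, so U is clopen.
Only trivial clopens (∅ and X) exist, so (X, τ) is connected.
Compute connected components by grouping points that agree on all clopens:
  component: {β, γ, δ, ε}


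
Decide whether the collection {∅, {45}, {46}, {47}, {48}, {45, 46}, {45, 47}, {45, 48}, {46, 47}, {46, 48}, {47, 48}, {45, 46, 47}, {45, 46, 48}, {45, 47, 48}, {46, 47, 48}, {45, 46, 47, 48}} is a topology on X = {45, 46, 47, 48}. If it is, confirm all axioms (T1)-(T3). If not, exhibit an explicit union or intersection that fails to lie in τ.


τ IS a topology on X.

Axiom (T1): ∅ ∈ τ? Yes; X ∈ τ? Yes.
Axiom (T2/T3): check pairwise unions and intersections of members of τ.
All pairwise intersections and unions checked — each lies in τ. Therefore τ satisfies (T1), (T2), (T3): it IS a topology on X.


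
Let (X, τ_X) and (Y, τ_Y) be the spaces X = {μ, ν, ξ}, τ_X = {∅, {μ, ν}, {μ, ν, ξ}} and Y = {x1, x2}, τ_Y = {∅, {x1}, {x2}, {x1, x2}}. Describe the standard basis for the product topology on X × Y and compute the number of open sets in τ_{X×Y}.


Basis B = {∅ × ∅, {μ, ν} × {x1}, {μ, ν} × {x2}, {μ, ν, ξ} × {x1}, {μ, ν, ξ} × {x2}, {μ, ν} × {x1, x2}, {μ, ν, ξ} × {x1, x2}}; |τ_{X×Y}| = 9.

Enumerate products U × V with U ∈ τ_X, V ∈ τ_Y (deduplicated):
  ∅ × ∅ = {} (∅)
  {μ, ν} × {x1} = {(μ,x1), (ν,x1)}
  {μ, ν} × {x2} = {(μ,x2), (ν,x2)}
  {μ, ν, ξ} × {x1} = {(μ,x1), (ν,x1), (ξ,x1)}
  {μ, ν, ξ} × {x2} = {(μ,x2), (ν,x2), (ξ,x2)}
  {μ, ν} × {x1, x2} = {(μ,x1), (μ,x2), (ν,x1), (ν,x2)}
  {μ, ν, ξ} × {x1, x2} = {(μ,x1), (μ,x2), (ν,x1), (ν,x2), (ξ,x1), (ξ,x2)}
These 7 distinct sets form the basis B.
Close under arbitrary unions to get τ_{X×Y}; counting gives |τ_{X×Y}| = 9.


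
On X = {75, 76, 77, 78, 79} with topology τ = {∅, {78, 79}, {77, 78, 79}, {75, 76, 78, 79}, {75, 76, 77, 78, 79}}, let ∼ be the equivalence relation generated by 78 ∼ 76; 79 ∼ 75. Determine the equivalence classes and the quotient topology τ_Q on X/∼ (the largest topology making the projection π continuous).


X/∼ = {[75=79], [76=78], [77]}; |τ_Q| = 3.

Equivalence classes: [75=79], [76=78], [77].
Quotient map π: X → X/∼ sends 75 ↦ [75=79], 76 ↦ [76=78], 77 ↦ [77], 78 ↦ [76=78], 79 ↦ [75=79].
For each subset V ⊆ X/∼, compute π^{-1}(V) ⊆ X and check whether π^{-1}(V) ∈ τ. V is open in τ_Q iff π^{-1}(V) ∈ τ.
  V = {}: π^{-1}(V) = ∅ ∈ τ ✓.
  V = {[75=79]}: π^{-1}(V) = {75, 79} ∉ τ ✗.
  V = {[76=78]}: π^{-1}(V) = {76, 78} ∉ τ ✗.
  V = {[75=79], [76=78]}: π^{-1}(V) = {75, 76, 78, 79} ∈ τ ✓.
  V = {[77]}: π^{-1}(V) = {77} ∉ τ ✗.
  V = {[75=79], [77]}: π^{-1}(V) = {75, 77, 79} ∉ τ ✗.
  V = {[76=78], [77]}: π^{-1}(V) = {76, 77, 78} ∉ τ ✗.
  V = {[75=79], [76=78], [77]}: π^{-1}(V) = {75, 76, 77, 78, 79} ∈ τ ✓.
Open sets in the quotient: τ_Q = {{}, {[75=79], [76=78]}, {[75=79], [76=78], [77]}} (3 elements).
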